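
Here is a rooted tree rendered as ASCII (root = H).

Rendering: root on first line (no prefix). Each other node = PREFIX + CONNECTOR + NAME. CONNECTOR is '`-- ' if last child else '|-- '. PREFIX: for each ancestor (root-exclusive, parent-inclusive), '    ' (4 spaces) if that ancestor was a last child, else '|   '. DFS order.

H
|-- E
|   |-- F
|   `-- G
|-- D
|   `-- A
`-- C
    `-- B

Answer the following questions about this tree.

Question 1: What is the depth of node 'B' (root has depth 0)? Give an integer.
Answer: 2

Derivation:
Path from root to B: H -> C -> B
Depth = number of edges = 2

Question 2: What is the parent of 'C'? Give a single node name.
Scan adjacency: C appears as child of H

Answer: H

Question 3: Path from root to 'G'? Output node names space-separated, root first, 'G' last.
Walk down from root: H -> E -> G

Answer: H E G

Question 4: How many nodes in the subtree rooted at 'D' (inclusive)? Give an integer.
Answer: 2

Derivation:
Subtree rooted at D contains: A, D
Count = 2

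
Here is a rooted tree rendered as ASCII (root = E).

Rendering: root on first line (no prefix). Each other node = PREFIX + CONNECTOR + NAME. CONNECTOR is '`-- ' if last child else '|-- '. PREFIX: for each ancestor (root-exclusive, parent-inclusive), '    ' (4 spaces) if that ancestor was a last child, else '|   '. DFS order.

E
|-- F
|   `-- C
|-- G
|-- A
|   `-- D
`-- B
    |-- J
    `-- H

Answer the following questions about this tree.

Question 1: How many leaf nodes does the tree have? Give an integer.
Answer: 5

Derivation:
Leaves (nodes with no children): C, D, G, H, J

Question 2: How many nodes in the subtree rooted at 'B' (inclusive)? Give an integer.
Subtree rooted at B contains: B, H, J
Count = 3

Answer: 3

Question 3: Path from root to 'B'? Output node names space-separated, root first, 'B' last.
Walk down from root: E -> B

Answer: E B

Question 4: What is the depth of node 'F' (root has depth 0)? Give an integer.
Path from root to F: E -> F
Depth = number of edges = 1

Answer: 1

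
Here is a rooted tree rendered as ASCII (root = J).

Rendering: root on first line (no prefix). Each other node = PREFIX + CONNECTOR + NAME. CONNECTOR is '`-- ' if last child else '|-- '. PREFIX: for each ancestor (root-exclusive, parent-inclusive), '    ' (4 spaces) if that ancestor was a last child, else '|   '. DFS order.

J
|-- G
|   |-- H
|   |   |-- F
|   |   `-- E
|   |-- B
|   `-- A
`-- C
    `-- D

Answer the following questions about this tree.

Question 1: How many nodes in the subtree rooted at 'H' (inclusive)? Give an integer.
Subtree rooted at H contains: E, F, H
Count = 3

Answer: 3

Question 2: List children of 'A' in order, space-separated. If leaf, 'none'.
Node A's children (from adjacency): (leaf)

Answer: none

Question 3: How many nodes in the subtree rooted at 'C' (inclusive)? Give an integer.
Subtree rooted at C contains: C, D
Count = 2

Answer: 2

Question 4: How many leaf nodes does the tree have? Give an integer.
Leaves (nodes with no children): A, B, D, E, F

Answer: 5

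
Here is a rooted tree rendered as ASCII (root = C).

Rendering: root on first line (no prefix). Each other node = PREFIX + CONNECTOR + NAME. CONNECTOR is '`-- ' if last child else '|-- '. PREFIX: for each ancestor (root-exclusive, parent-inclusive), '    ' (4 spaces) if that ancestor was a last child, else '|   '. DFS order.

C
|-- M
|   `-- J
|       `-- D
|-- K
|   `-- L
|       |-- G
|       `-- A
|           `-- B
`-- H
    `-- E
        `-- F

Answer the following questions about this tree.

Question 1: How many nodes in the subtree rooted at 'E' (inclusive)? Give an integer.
Answer: 2

Derivation:
Subtree rooted at E contains: E, F
Count = 2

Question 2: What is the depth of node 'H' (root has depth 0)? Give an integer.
Path from root to H: C -> H
Depth = number of edges = 1

Answer: 1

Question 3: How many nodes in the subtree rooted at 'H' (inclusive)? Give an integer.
Subtree rooted at H contains: E, F, H
Count = 3

Answer: 3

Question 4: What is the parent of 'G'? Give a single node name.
Scan adjacency: G appears as child of L

Answer: L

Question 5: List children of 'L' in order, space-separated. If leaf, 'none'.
Node L's children (from adjacency): G, A

Answer: G A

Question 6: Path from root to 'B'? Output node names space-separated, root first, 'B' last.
Walk down from root: C -> K -> L -> A -> B

Answer: C K L A B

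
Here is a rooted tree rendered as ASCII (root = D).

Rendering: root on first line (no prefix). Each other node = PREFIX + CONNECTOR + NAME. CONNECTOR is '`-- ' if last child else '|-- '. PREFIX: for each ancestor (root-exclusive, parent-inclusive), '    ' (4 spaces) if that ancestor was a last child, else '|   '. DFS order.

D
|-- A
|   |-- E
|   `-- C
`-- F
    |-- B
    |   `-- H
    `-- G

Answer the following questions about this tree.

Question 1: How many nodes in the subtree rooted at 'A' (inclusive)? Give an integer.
Answer: 3

Derivation:
Subtree rooted at A contains: A, C, E
Count = 3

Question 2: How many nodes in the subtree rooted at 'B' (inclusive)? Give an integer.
Subtree rooted at B contains: B, H
Count = 2

Answer: 2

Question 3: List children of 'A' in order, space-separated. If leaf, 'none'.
Answer: E C

Derivation:
Node A's children (from adjacency): E, C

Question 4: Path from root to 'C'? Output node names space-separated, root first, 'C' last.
Answer: D A C

Derivation:
Walk down from root: D -> A -> C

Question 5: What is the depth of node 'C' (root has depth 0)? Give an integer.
Answer: 2

Derivation:
Path from root to C: D -> A -> C
Depth = number of edges = 2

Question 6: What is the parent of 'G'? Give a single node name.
Answer: F

Derivation:
Scan adjacency: G appears as child of F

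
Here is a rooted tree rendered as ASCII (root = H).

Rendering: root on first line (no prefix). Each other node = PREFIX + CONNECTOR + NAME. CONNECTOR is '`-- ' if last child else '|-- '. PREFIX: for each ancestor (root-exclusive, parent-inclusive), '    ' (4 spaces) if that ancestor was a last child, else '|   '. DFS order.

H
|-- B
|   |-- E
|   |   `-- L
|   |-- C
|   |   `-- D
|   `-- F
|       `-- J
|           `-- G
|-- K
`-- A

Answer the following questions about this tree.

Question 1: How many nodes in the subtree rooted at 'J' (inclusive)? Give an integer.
Subtree rooted at J contains: G, J
Count = 2

Answer: 2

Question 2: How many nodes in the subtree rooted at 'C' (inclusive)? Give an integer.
Subtree rooted at C contains: C, D
Count = 2

Answer: 2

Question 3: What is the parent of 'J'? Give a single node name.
Scan adjacency: J appears as child of F

Answer: F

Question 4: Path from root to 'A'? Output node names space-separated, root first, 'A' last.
Answer: H A

Derivation:
Walk down from root: H -> A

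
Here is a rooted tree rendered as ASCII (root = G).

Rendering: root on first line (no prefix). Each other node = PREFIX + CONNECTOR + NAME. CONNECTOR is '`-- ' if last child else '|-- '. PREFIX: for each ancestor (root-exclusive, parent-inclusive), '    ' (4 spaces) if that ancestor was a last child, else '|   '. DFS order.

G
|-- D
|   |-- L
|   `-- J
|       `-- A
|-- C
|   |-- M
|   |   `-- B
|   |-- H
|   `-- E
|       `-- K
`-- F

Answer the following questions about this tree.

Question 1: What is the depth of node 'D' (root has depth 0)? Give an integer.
Path from root to D: G -> D
Depth = number of edges = 1

Answer: 1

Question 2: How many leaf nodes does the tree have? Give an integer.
Answer: 6

Derivation:
Leaves (nodes with no children): A, B, F, H, K, L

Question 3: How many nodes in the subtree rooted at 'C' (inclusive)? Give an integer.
Subtree rooted at C contains: B, C, E, H, K, M
Count = 6

Answer: 6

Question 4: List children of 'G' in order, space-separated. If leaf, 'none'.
Node G's children (from adjacency): D, C, F

Answer: D C F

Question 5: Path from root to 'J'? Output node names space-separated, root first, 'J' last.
Answer: G D J

Derivation:
Walk down from root: G -> D -> J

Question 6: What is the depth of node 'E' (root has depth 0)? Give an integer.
Answer: 2

Derivation:
Path from root to E: G -> C -> E
Depth = number of edges = 2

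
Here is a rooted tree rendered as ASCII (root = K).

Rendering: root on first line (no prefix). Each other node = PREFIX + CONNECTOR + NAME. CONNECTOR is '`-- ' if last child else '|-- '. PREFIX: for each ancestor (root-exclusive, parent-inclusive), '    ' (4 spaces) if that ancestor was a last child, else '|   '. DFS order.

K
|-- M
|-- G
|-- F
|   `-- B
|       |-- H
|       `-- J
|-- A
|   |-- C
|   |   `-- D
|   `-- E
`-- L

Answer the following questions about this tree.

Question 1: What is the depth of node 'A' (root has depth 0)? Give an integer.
Path from root to A: K -> A
Depth = number of edges = 1

Answer: 1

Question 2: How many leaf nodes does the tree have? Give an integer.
Leaves (nodes with no children): D, E, G, H, J, L, M

Answer: 7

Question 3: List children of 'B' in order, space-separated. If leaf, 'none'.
Node B's children (from adjacency): H, J

Answer: H J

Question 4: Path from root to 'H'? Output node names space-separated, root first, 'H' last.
Walk down from root: K -> F -> B -> H

Answer: K F B H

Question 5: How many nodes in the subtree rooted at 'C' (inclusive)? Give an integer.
Answer: 2

Derivation:
Subtree rooted at C contains: C, D
Count = 2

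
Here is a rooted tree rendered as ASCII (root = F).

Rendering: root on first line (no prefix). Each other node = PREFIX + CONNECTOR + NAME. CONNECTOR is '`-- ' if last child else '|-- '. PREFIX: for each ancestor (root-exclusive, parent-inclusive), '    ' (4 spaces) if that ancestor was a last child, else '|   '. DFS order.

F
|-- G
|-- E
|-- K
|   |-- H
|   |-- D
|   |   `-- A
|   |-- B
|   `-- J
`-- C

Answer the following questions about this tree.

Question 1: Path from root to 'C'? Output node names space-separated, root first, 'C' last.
Walk down from root: F -> C

Answer: F C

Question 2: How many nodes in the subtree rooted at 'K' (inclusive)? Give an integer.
Subtree rooted at K contains: A, B, D, H, J, K
Count = 6

Answer: 6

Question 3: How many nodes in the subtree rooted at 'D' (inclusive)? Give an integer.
Subtree rooted at D contains: A, D
Count = 2

Answer: 2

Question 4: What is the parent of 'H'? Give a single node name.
Answer: K

Derivation:
Scan adjacency: H appears as child of K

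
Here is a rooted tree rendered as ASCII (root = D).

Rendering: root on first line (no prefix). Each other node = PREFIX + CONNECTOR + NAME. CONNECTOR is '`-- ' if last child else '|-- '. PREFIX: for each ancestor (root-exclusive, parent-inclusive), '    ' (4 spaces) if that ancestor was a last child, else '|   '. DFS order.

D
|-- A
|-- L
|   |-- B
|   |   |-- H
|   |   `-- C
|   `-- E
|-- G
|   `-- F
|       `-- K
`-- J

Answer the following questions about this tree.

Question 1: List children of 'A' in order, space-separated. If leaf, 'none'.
Answer: none

Derivation:
Node A's children (from adjacency): (leaf)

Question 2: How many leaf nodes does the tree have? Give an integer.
Answer: 6

Derivation:
Leaves (nodes with no children): A, C, E, H, J, K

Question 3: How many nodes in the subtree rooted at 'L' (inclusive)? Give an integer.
Subtree rooted at L contains: B, C, E, H, L
Count = 5

Answer: 5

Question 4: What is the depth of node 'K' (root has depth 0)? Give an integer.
Answer: 3

Derivation:
Path from root to K: D -> G -> F -> K
Depth = number of edges = 3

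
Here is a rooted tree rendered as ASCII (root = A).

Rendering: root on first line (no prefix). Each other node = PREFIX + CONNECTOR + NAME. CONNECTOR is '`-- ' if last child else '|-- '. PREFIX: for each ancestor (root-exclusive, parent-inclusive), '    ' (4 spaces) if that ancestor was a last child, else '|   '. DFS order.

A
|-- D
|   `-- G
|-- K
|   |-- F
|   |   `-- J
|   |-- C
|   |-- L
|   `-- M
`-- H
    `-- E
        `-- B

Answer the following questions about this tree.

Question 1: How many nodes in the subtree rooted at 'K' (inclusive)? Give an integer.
Subtree rooted at K contains: C, F, J, K, L, M
Count = 6

Answer: 6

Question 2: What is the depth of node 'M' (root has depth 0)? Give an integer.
Answer: 2

Derivation:
Path from root to M: A -> K -> M
Depth = number of edges = 2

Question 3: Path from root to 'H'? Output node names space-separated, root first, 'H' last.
Answer: A H

Derivation:
Walk down from root: A -> H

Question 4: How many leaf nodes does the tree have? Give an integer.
Answer: 6

Derivation:
Leaves (nodes with no children): B, C, G, J, L, M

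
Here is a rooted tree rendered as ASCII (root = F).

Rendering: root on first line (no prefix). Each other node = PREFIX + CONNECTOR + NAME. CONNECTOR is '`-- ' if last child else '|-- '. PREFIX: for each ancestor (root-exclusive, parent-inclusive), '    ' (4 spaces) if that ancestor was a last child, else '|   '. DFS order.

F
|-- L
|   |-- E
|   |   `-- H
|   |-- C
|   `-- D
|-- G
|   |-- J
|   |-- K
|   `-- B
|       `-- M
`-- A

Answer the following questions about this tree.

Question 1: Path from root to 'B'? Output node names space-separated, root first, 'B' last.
Walk down from root: F -> G -> B

Answer: F G B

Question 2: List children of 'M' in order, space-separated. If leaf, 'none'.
Node M's children (from adjacency): (leaf)

Answer: none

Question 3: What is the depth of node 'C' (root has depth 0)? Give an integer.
Answer: 2

Derivation:
Path from root to C: F -> L -> C
Depth = number of edges = 2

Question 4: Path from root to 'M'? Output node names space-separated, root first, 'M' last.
Walk down from root: F -> G -> B -> M

Answer: F G B M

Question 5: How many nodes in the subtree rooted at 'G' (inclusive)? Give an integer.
Subtree rooted at G contains: B, G, J, K, M
Count = 5

Answer: 5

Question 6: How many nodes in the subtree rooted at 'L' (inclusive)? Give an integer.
Subtree rooted at L contains: C, D, E, H, L
Count = 5

Answer: 5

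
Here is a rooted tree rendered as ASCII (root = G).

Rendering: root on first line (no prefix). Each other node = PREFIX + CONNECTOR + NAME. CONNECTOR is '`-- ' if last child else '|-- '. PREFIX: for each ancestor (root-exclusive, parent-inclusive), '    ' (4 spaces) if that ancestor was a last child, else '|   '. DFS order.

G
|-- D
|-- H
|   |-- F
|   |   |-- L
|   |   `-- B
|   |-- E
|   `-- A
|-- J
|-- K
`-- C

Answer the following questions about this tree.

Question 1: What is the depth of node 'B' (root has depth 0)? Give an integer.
Path from root to B: G -> H -> F -> B
Depth = number of edges = 3

Answer: 3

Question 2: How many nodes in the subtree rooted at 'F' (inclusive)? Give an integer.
Subtree rooted at F contains: B, F, L
Count = 3

Answer: 3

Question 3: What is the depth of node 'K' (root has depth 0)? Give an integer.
Answer: 1

Derivation:
Path from root to K: G -> K
Depth = number of edges = 1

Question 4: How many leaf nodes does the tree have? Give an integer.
Answer: 8

Derivation:
Leaves (nodes with no children): A, B, C, D, E, J, K, L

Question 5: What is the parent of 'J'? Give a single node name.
Scan adjacency: J appears as child of G

Answer: G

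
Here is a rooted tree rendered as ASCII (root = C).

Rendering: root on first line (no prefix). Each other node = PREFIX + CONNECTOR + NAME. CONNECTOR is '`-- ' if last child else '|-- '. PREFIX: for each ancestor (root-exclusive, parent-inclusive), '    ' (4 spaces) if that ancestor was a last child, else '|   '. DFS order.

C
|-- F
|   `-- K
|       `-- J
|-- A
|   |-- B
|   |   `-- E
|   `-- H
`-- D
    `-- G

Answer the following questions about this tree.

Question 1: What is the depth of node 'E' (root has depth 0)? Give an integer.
Answer: 3

Derivation:
Path from root to E: C -> A -> B -> E
Depth = number of edges = 3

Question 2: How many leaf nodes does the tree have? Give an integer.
Answer: 4

Derivation:
Leaves (nodes with no children): E, G, H, J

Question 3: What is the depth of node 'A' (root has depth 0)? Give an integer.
Path from root to A: C -> A
Depth = number of edges = 1

Answer: 1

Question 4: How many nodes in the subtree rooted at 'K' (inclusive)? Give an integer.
Answer: 2

Derivation:
Subtree rooted at K contains: J, K
Count = 2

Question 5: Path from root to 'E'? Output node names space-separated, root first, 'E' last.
Walk down from root: C -> A -> B -> E

Answer: C A B E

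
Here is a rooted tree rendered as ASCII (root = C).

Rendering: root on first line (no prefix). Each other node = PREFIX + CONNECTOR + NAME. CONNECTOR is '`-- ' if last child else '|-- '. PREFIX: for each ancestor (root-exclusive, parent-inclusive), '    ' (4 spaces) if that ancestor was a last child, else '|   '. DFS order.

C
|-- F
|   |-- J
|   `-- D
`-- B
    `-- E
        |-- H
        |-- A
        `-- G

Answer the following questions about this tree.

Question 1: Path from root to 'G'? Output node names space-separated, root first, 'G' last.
Walk down from root: C -> B -> E -> G

Answer: C B E G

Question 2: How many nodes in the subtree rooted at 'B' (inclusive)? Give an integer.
Subtree rooted at B contains: A, B, E, G, H
Count = 5

Answer: 5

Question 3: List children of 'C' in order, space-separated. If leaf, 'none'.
Answer: F B

Derivation:
Node C's children (from adjacency): F, B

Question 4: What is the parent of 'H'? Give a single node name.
Answer: E

Derivation:
Scan adjacency: H appears as child of E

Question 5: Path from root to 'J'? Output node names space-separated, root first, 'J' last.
Answer: C F J

Derivation:
Walk down from root: C -> F -> J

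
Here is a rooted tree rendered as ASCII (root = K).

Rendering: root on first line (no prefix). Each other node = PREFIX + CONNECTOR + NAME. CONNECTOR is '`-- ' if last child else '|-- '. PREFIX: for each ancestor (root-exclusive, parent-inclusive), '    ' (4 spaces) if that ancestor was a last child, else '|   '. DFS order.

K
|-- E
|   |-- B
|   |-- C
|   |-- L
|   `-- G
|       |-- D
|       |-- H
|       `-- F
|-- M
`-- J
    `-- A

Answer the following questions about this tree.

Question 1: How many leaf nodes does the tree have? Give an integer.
Answer: 8

Derivation:
Leaves (nodes with no children): A, B, C, D, F, H, L, M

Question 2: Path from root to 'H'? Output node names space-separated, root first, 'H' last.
Walk down from root: K -> E -> G -> H

Answer: K E G H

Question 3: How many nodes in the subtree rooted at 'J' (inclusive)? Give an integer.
Answer: 2

Derivation:
Subtree rooted at J contains: A, J
Count = 2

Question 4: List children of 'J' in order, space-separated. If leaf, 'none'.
Answer: A

Derivation:
Node J's children (from adjacency): A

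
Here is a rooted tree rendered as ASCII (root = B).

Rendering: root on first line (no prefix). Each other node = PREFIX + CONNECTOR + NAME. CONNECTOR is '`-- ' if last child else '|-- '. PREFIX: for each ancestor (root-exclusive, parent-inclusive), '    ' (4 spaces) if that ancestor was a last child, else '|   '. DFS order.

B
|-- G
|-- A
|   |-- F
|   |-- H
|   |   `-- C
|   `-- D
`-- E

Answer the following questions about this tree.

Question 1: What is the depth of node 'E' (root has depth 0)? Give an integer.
Answer: 1

Derivation:
Path from root to E: B -> E
Depth = number of edges = 1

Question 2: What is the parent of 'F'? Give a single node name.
Scan adjacency: F appears as child of A

Answer: A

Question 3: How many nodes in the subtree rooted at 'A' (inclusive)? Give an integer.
Subtree rooted at A contains: A, C, D, F, H
Count = 5

Answer: 5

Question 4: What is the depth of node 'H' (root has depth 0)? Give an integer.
Path from root to H: B -> A -> H
Depth = number of edges = 2

Answer: 2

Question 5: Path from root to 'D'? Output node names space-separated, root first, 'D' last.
Answer: B A D

Derivation:
Walk down from root: B -> A -> D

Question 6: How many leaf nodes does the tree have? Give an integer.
Answer: 5

Derivation:
Leaves (nodes with no children): C, D, E, F, G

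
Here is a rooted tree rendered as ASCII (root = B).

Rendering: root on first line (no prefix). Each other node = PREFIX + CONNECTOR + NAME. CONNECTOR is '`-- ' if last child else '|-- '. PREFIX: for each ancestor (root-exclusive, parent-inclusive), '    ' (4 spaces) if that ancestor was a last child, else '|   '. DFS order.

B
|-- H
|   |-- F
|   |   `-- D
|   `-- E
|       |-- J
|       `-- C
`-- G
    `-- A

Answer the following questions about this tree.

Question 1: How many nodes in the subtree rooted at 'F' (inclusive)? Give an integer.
Subtree rooted at F contains: D, F
Count = 2

Answer: 2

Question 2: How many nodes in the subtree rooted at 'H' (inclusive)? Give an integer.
Subtree rooted at H contains: C, D, E, F, H, J
Count = 6

Answer: 6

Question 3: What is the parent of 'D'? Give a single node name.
Scan adjacency: D appears as child of F

Answer: F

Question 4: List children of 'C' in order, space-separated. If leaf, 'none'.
Node C's children (from adjacency): (leaf)

Answer: none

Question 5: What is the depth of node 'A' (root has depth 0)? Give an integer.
Answer: 2

Derivation:
Path from root to A: B -> G -> A
Depth = number of edges = 2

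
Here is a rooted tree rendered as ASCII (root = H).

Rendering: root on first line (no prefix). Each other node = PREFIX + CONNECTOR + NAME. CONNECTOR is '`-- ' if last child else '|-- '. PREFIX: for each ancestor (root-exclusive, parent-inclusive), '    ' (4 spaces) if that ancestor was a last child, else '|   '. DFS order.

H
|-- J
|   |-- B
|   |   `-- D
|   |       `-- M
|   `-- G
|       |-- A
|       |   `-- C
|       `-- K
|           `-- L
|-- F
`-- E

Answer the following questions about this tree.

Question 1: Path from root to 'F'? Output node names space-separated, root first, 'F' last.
Walk down from root: H -> F

Answer: H F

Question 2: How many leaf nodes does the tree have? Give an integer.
Leaves (nodes with no children): C, E, F, L, M

Answer: 5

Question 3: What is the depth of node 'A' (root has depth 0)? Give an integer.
Answer: 3

Derivation:
Path from root to A: H -> J -> G -> A
Depth = number of edges = 3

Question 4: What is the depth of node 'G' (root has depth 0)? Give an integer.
Path from root to G: H -> J -> G
Depth = number of edges = 2

Answer: 2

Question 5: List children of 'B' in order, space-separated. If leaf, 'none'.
Answer: D

Derivation:
Node B's children (from adjacency): D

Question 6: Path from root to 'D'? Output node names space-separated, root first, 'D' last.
Walk down from root: H -> J -> B -> D

Answer: H J B D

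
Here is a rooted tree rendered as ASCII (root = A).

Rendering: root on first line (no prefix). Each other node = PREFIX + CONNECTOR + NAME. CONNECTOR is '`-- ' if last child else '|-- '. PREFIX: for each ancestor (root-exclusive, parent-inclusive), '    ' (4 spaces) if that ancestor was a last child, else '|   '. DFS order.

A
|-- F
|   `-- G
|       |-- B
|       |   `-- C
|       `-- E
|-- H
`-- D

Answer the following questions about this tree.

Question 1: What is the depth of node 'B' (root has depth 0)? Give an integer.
Path from root to B: A -> F -> G -> B
Depth = number of edges = 3

Answer: 3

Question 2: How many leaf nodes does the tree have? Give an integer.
Answer: 4

Derivation:
Leaves (nodes with no children): C, D, E, H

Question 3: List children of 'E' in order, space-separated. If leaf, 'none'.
Node E's children (from adjacency): (leaf)

Answer: none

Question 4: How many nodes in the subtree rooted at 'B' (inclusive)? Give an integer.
Answer: 2

Derivation:
Subtree rooted at B contains: B, C
Count = 2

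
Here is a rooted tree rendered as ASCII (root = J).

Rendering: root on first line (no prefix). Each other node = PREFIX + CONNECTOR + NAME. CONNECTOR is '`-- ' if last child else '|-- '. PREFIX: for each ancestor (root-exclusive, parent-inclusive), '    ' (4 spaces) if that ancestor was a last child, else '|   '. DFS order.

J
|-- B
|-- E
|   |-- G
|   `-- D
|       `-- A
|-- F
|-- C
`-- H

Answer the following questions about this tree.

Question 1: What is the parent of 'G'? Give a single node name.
Scan adjacency: G appears as child of E

Answer: E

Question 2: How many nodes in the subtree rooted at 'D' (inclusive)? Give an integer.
Answer: 2

Derivation:
Subtree rooted at D contains: A, D
Count = 2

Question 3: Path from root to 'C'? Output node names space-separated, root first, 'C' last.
Walk down from root: J -> C

Answer: J C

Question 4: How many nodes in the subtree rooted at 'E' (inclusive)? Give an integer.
Answer: 4

Derivation:
Subtree rooted at E contains: A, D, E, G
Count = 4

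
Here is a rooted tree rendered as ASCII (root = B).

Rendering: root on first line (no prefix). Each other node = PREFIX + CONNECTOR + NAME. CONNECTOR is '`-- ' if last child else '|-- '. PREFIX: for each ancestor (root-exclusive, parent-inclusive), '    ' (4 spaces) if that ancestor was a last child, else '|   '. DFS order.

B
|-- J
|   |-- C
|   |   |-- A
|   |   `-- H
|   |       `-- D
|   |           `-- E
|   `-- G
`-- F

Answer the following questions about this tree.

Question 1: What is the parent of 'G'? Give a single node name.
Scan adjacency: G appears as child of J

Answer: J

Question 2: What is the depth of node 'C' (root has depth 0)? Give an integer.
Path from root to C: B -> J -> C
Depth = number of edges = 2

Answer: 2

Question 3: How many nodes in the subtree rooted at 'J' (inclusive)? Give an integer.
Answer: 7

Derivation:
Subtree rooted at J contains: A, C, D, E, G, H, J
Count = 7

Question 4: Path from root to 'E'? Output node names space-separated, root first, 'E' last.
Walk down from root: B -> J -> C -> H -> D -> E

Answer: B J C H D E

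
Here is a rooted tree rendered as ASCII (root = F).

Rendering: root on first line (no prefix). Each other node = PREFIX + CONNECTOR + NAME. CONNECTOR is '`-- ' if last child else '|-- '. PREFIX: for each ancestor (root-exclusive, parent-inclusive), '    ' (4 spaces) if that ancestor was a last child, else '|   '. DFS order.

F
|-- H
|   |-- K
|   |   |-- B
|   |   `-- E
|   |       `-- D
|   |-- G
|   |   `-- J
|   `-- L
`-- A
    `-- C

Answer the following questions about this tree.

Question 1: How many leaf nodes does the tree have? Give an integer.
Answer: 5

Derivation:
Leaves (nodes with no children): B, C, D, J, L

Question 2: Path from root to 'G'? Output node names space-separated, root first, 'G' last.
Answer: F H G

Derivation:
Walk down from root: F -> H -> G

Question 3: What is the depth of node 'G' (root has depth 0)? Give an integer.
Path from root to G: F -> H -> G
Depth = number of edges = 2

Answer: 2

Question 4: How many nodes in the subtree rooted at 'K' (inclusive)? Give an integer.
Answer: 4

Derivation:
Subtree rooted at K contains: B, D, E, K
Count = 4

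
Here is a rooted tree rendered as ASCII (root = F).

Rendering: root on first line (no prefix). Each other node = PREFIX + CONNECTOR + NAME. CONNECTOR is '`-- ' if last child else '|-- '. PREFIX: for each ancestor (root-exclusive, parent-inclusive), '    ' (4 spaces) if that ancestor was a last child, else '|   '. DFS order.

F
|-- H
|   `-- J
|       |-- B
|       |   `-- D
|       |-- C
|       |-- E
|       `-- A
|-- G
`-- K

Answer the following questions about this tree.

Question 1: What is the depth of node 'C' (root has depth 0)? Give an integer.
Answer: 3

Derivation:
Path from root to C: F -> H -> J -> C
Depth = number of edges = 3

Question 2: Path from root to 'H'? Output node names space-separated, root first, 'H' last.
Answer: F H

Derivation:
Walk down from root: F -> H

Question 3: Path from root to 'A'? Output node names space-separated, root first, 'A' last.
Answer: F H J A

Derivation:
Walk down from root: F -> H -> J -> A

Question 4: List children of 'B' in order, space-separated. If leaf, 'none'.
Answer: D

Derivation:
Node B's children (from adjacency): D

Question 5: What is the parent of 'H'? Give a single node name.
Answer: F

Derivation:
Scan adjacency: H appears as child of F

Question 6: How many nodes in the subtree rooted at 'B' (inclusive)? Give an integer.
Subtree rooted at B contains: B, D
Count = 2

Answer: 2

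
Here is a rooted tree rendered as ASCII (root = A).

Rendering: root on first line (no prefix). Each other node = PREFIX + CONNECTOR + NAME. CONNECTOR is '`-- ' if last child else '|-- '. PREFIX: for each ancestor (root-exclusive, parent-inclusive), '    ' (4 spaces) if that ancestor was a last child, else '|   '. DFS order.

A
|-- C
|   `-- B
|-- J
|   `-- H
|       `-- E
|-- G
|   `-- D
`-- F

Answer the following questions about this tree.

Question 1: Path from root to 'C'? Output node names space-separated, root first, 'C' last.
Answer: A C

Derivation:
Walk down from root: A -> C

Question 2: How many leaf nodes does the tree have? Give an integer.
Answer: 4

Derivation:
Leaves (nodes with no children): B, D, E, F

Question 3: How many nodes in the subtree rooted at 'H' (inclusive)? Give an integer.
Subtree rooted at H contains: E, H
Count = 2

Answer: 2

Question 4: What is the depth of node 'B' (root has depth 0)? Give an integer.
Answer: 2

Derivation:
Path from root to B: A -> C -> B
Depth = number of edges = 2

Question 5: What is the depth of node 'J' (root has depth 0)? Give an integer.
Answer: 1

Derivation:
Path from root to J: A -> J
Depth = number of edges = 1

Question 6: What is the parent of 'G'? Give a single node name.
Answer: A

Derivation:
Scan adjacency: G appears as child of A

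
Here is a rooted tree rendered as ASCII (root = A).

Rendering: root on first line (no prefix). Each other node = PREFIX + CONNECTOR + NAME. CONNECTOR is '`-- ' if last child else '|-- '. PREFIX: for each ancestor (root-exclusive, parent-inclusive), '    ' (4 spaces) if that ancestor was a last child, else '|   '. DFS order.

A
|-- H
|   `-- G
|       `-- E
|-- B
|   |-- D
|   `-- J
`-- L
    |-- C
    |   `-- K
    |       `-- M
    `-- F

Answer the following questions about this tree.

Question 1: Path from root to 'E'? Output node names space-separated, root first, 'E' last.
Answer: A H G E

Derivation:
Walk down from root: A -> H -> G -> E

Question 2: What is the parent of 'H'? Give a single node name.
Answer: A

Derivation:
Scan adjacency: H appears as child of A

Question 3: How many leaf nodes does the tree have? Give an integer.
Leaves (nodes with no children): D, E, F, J, M

Answer: 5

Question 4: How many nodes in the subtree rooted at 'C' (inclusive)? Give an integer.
Subtree rooted at C contains: C, K, M
Count = 3

Answer: 3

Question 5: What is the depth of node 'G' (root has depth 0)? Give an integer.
Answer: 2

Derivation:
Path from root to G: A -> H -> G
Depth = number of edges = 2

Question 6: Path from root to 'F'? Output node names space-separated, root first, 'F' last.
Answer: A L F

Derivation:
Walk down from root: A -> L -> F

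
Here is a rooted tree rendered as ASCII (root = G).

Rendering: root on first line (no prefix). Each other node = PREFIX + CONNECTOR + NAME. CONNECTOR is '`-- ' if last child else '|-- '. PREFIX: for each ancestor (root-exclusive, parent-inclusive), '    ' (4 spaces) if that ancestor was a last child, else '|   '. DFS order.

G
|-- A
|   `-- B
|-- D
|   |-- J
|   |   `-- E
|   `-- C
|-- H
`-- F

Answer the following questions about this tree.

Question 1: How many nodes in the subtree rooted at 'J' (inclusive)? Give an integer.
Subtree rooted at J contains: E, J
Count = 2

Answer: 2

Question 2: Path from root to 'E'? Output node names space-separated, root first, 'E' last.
Answer: G D J E

Derivation:
Walk down from root: G -> D -> J -> E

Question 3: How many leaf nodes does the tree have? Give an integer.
Leaves (nodes with no children): B, C, E, F, H

Answer: 5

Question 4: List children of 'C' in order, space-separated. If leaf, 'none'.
Node C's children (from adjacency): (leaf)

Answer: none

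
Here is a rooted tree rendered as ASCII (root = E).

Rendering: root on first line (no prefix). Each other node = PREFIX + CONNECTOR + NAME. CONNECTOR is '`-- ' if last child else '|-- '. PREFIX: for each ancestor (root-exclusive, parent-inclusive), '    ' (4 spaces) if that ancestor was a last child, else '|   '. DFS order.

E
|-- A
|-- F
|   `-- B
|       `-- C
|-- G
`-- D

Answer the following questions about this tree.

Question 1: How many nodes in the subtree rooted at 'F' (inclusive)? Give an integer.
Answer: 3

Derivation:
Subtree rooted at F contains: B, C, F
Count = 3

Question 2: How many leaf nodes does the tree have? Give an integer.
Answer: 4

Derivation:
Leaves (nodes with no children): A, C, D, G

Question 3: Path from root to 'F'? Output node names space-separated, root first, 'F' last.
Answer: E F

Derivation:
Walk down from root: E -> F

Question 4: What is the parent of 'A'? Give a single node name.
Scan adjacency: A appears as child of E

Answer: E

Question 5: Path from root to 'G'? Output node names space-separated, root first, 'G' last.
Answer: E G

Derivation:
Walk down from root: E -> G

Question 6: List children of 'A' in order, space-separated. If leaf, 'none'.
Answer: none

Derivation:
Node A's children (from adjacency): (leaf)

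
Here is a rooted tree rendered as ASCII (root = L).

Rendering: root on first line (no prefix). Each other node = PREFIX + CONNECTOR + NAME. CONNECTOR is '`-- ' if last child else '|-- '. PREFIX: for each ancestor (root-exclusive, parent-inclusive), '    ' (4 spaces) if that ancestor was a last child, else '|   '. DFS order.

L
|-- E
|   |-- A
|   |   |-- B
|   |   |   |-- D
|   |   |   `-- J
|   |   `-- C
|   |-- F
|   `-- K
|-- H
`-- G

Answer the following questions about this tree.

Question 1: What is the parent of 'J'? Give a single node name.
Answer: B

Derivation:
Scan adjacency: J appears as child of B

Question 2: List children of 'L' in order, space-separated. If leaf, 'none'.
Node L's children (from adjacency): E, H, G

Answer: E H G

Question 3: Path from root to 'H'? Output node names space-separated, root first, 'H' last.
Walk down from root: L -> H

Answer: L H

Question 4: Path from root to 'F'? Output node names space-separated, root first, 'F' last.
Answer: L E F

Derivation:
Walk down from root: L -> E -> F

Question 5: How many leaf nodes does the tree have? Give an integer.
Leaves (nodes with no children): C, D, F, G, H, J, K

Answer: 7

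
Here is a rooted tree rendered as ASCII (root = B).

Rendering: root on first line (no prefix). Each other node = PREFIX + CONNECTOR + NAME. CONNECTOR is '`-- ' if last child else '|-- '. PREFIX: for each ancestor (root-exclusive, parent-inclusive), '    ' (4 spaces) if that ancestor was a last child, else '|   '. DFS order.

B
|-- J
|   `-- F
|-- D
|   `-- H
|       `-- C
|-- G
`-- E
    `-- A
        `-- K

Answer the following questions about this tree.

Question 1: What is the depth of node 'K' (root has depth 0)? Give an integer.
Path from root to K: B -> E -> A -> K
Depth = number of edges = 3

Answer: 3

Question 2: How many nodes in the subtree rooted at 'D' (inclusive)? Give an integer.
Subtree rooted at D contains: C, D, H
Count = 3

Answer: 3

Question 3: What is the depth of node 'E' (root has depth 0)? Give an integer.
Path from root to E: B -> E
Depth = number of edges = 1

Answer: 1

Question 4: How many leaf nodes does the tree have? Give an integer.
Answer: 4

Derivation:
Leaves (nodes with no children): C, F, G, K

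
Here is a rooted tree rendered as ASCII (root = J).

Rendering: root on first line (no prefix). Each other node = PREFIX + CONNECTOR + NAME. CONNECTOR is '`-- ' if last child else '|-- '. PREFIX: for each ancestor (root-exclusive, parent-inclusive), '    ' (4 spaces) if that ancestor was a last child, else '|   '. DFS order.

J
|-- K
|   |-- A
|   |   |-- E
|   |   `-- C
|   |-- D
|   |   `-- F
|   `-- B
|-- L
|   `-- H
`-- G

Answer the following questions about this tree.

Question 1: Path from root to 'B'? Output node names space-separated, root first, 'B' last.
Walk down from root: J -> K -> B

Answer: J K B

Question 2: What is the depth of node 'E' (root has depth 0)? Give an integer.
Answer: 3

Derivation:
Path from root to E: J -> K -> A -> E
Depth = number of edges = 3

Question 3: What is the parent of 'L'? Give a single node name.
Answer: J

Derivation:
Scan adjacency: L appears as child of J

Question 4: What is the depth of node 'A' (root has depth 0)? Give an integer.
Answer: 2

Derivation:
Path from root to A: J -> K -> A
Depth = number of edges = 2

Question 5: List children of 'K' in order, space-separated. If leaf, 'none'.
Node K's children (from adjacency): A, D, B

Answer: A D B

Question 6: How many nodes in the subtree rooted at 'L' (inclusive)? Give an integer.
Subtree rooted at L contains: H, L
Count = 2

Answer: 2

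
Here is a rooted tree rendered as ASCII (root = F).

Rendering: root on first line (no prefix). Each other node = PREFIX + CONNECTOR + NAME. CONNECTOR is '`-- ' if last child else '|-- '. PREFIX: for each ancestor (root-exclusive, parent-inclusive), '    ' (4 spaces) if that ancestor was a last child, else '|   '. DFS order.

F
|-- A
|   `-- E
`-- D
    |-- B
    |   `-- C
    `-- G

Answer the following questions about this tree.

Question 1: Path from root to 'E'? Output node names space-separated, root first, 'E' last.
Answer: F A E

Derivation:
Walk down from root: F -> A -> E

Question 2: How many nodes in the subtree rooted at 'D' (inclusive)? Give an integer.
Subtree rooted at D contains: B, C, D, G
Count = 4

Answer: 4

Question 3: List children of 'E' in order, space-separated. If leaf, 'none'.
Answer: none

Derivation:
Node E's children (from adjacency): (leaf)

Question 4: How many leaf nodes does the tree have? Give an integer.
Leaves (nodes with no children): C, E, G

Answer: 3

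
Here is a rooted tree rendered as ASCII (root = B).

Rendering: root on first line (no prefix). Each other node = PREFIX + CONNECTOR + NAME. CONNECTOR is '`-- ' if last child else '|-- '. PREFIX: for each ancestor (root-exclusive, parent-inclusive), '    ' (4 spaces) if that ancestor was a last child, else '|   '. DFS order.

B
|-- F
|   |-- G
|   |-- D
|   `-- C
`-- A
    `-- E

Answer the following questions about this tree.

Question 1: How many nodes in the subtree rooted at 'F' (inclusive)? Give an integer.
Subtree rooted at F contains: C, D, F, G
Count = 4

Answer: 4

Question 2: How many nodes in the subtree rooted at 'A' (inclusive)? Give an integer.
Subtree rooted at A contains: A, E
Count = 2

Answer: 2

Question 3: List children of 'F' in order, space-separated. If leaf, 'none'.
Node F's children (from adjacency): G, D, C

Answer: G D C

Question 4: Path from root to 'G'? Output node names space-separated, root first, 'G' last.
Walk down from root: B -> F -> G

Answer: B F G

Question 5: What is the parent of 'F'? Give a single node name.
Scan adjacency: F appears as child of B

Answer: B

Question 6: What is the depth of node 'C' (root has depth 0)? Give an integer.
Answer: 2

Derivation:
Path from root to C: B -> F -> C
Depth = number of edges = 2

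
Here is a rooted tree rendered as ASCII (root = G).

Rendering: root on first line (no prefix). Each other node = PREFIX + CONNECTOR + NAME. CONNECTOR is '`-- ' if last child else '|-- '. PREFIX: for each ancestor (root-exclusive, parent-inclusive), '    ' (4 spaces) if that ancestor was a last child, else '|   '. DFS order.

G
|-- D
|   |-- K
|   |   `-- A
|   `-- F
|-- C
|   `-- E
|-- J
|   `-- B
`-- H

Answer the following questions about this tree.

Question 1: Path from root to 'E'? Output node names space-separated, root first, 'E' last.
Answer: G C E

Derivation:
Walk down from root: G -> C -> E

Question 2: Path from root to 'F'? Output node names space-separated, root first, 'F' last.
Answer: G D F

Derivation:
Walk down from root: G -> D -> F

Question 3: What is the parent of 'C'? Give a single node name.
Scan adjacency: C appears as child of G

Answer: G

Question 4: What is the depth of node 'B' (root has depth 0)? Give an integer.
Path from root to B: G -> J -> B
Depth = number of edges = 2

Answer: 2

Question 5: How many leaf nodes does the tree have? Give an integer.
Answer: 5

Derivation:
Leaves (nodes with no children): A, B, E, F, H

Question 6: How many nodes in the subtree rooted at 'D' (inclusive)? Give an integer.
Subtree rooted at D contains: A, D, F, K
Count = 4

Answer: 4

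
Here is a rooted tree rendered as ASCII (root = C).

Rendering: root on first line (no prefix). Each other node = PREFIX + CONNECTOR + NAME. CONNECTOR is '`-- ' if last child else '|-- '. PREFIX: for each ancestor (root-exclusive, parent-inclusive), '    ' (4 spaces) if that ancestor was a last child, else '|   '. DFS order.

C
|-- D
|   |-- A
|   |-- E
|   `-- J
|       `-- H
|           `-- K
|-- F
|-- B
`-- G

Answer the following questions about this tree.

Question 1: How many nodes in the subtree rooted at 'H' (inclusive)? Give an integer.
Subtree rooted at H contains: H, K
Count = 2

Answer: 2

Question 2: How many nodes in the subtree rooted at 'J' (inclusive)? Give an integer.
Subtree rooted at J contains: H, J, K
Count = 3

Answer: 3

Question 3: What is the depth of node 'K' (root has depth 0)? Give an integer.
Answer: 4

Derivation:
Path from root to K: C -> D -> J -> H -> K
Depth = number of edges = 4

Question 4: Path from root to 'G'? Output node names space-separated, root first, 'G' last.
Answer: C G

Derivation:
Walk down from root: C -> G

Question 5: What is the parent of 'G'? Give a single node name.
Answer: C

Derivation:
Scan adjacency: G appears as child of C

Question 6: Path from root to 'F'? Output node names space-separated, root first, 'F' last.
Answer: C F

Derivation:
Walk down from root: C -> F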